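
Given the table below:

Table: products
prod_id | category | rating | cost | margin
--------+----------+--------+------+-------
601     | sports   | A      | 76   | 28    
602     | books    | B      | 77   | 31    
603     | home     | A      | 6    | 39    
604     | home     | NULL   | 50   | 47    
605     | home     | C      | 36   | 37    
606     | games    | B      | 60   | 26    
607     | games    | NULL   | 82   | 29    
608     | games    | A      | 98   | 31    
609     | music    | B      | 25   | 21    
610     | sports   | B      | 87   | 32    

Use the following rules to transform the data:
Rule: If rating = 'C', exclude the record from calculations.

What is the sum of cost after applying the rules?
561

Step 1: Identify records where rating = 'C'
Step 2: The excluded records sum to 36
Step 3: Original total cost = 597
Step 4: Remaining total = 597 - 36 = 561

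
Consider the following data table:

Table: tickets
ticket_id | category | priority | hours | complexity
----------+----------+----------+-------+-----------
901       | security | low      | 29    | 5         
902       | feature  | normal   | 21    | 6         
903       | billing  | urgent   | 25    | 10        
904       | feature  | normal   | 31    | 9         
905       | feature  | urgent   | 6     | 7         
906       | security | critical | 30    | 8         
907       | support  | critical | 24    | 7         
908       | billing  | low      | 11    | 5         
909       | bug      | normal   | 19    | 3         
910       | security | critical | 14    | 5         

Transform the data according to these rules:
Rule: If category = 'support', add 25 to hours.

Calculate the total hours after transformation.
235

Step 1: Count records where category = 'support': 1
Step 2: Total bonus added: 1 × 25 = 25
Step 3: Original sum of hours: 210
Step 4: Final sum = 210 + 25 = 235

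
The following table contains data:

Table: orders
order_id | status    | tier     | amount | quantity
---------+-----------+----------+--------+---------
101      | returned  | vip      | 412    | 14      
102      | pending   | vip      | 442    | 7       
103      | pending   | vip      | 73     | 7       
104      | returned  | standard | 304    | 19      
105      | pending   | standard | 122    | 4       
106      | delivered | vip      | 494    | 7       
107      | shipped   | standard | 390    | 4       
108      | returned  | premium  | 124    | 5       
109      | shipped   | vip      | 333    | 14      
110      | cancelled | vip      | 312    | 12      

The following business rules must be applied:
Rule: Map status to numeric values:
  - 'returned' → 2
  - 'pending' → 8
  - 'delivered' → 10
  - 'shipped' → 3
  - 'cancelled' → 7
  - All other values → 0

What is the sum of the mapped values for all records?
53

Step 1: Apply mapping to each record
Step 2: Count by status:
  'returned': 3 records × 2 = 6
  'pending': 3 records × 8 = 24
  'delivered': 1 records × 10 = 10
  'shipped': 2 records × 3 = 6
  'cancelled': 1 records × 7 = 7
Step 3: Sum all mapped values = 53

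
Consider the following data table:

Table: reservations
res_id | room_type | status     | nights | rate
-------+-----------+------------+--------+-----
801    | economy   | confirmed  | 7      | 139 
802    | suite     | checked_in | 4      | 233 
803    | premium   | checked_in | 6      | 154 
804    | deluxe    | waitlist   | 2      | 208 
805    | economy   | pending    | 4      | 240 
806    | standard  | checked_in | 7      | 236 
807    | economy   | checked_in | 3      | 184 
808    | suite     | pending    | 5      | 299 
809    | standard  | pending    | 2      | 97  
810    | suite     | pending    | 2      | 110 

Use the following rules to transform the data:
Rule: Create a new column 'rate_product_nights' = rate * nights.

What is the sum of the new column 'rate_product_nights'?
8318

Step 1: For each record, compute rate * nights
Example calculations:
  139 * 7 = 973
  233 * 4 = 932
  154 * 6 = 924
  ...
Step 2: Sum all derived values
Step 3: Total = 8318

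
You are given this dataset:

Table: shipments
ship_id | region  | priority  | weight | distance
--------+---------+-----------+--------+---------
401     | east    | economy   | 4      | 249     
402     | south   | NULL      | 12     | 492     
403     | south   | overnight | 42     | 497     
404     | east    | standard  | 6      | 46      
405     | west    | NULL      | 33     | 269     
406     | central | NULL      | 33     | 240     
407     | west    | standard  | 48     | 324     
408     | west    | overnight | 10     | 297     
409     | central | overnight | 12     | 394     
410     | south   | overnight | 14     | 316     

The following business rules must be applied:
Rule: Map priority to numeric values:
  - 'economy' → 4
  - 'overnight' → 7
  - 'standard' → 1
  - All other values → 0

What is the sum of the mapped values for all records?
34

Step 1: Apply mapping to each record
Step 2: Count by status:
  'economy': 1 records × 4 = 4
  'overnight': 4 records × 7 = 28
  'standard': 2 records × 1 = 2
Step 3: Sum all mapped values = 34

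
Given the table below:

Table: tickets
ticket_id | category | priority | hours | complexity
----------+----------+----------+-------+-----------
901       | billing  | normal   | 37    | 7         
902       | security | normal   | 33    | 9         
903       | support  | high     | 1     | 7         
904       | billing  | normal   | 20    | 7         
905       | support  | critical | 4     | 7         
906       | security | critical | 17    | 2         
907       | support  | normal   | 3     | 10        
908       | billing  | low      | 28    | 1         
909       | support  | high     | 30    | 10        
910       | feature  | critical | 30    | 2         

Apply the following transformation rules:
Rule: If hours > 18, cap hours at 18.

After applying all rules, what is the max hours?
18

Step 1: Original maximum hours = 37
Step 2: Apply cap at 18
Step 3: 6 records had hours > 18 and were capped
Step 4: Maximum after transformation = 18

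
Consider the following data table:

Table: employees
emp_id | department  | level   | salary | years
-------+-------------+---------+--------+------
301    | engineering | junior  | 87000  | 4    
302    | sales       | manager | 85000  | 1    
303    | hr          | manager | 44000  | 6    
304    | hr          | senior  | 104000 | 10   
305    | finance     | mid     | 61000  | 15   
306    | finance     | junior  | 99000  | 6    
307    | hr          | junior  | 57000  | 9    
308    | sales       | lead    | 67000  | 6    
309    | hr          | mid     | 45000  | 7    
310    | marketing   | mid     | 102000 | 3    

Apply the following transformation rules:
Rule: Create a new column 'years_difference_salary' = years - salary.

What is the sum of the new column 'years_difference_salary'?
-750933

Step 1: For each record, compute years - salary
Example calculations:
  4 - 87000 = -86996
  1 - 85000 = -84999
  6 - 44000 = -43994
  ...
Step 2: Sum all derived values
Step 3: Total = -750933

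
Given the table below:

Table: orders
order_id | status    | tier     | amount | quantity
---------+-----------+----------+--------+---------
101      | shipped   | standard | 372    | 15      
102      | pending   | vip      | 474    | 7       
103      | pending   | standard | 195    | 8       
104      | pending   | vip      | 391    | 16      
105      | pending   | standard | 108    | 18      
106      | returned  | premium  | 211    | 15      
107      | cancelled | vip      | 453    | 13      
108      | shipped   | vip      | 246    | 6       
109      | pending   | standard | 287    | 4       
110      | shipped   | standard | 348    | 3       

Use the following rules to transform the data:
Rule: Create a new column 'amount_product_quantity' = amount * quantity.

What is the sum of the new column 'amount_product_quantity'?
31380

Step 1: For each record, compute amount * quantity
Example calculations:
  372 * 15 = 5580
  474 * 7 = 3318
  195 * 8 = 1560
  ...
Step 2: Sum all derived values
Step 3: Total = 31380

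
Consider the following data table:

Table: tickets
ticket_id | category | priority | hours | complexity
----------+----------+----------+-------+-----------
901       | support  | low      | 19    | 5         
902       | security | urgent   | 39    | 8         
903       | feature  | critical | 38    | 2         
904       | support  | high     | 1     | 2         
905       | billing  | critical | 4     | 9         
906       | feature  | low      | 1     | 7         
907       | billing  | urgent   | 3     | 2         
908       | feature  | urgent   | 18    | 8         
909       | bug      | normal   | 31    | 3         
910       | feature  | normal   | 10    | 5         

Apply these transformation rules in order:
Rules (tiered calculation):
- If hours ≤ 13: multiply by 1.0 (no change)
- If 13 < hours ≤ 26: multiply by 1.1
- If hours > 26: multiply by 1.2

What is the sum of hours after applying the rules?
189.3

Step 1: Tier 1 (hours ≤ 13): 5 records, sum = 19 × 1.0 = 19.0
Step 2: Tier 2 (13 < hours ≤ 26): 2 records, sum = 37 × 1.1 = 40.7
Step 3: Tier 3 (hours > 26): 3 records, sum = 108 × 1.2 = 129.6
Step 4: Final sum = 19.0 + 40.7 + 129.6 = 189.3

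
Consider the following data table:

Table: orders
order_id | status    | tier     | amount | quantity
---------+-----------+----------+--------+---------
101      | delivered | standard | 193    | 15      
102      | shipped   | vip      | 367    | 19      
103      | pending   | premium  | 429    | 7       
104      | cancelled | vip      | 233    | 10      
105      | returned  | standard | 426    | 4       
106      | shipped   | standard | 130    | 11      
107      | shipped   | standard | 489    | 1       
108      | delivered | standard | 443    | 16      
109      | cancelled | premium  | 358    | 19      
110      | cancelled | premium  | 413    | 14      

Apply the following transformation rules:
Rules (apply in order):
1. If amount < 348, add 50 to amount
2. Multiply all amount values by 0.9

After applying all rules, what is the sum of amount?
3267.9

Step 1: Apply Rule 1 - Add 50 to records with amount < 348
  - 3 records affected: 556 + (3 × 50) = 706
  - Unaffected records: 2925
  - Sum after Rule 1: 3631
Step 2: Apply Rule 2 - Multiply all by 0.9
  - 3631 × 0.9 = 3267.9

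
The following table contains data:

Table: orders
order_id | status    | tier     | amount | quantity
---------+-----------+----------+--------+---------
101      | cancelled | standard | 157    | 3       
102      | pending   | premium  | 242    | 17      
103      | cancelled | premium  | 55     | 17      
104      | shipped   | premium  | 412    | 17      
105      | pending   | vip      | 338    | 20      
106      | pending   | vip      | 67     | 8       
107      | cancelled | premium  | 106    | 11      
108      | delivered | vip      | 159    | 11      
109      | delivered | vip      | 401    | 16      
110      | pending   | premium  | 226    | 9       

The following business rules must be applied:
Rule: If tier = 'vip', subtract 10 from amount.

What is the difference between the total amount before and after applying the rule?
40

Step 1: Original sum of amount = 2163
Step 2: 4 records have tier = 'vip'
Step 3: Each affected record changes by -10
Step 4: Total change = 4 × -10 = -40
Step 5: New sum = 2163 + -40 = 2123
Step 6: Difference = |2123 - 2163| = 40
        (Sum decreased by 40)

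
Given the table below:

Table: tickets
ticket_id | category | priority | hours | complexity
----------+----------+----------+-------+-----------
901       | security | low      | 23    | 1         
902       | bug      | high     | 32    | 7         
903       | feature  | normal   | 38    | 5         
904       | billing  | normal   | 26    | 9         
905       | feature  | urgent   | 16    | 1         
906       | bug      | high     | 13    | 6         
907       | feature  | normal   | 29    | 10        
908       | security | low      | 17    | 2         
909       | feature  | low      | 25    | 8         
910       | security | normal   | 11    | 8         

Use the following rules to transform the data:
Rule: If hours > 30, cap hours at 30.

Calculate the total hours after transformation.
220

Step 1: 2 records have hours > 30
Step 2: These records originally summed to 70
Step 3: After capping: 2 × 30 = 60
Step 4: Unaffected records sum: 160
Step 5: Final sum = 60 + 160 = 220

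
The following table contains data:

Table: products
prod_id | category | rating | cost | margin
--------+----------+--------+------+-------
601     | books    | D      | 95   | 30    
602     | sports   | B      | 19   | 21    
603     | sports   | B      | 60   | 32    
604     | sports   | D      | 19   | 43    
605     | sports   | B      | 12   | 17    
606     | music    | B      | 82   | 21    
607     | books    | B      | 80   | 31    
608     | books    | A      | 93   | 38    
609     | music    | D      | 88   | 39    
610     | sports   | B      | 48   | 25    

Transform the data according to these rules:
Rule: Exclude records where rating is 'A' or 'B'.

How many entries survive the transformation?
3

Step 1: Count records to exclude
  - 1 (A) + 6 (B) = 7 records
Step 2: Total records: 10
Step 3: Remaining = 10 - 7 = 3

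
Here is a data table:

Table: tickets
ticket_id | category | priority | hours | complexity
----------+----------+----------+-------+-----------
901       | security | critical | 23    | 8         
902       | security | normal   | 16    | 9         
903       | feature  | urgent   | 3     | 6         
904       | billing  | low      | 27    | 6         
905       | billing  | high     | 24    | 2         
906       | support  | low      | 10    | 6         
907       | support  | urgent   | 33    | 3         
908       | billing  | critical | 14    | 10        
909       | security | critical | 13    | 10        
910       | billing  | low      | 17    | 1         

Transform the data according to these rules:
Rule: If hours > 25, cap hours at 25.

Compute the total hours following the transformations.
170

Step 1: 2 records have hours > 25
Step 2: These records originally summed to 60
Step 3: After capping: 2 × 25 = 50
Step 4: Unaffected records sum: 120
Step 5: Final sum = 50 + 120 = 170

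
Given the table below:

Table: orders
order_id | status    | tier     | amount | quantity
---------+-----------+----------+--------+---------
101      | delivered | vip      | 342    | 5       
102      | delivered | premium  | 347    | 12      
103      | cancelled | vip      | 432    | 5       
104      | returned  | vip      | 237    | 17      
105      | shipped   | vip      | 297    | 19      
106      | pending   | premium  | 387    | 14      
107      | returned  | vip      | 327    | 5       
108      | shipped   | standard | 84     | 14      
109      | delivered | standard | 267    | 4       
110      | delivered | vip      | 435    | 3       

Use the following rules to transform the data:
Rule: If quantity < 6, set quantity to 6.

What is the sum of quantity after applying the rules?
106

Step 1: 5 records have quantity < 6
Step 2: These records originally summed to 22
Step 3: After setting to minimum: 5 × 6 = 30
Step 4: Unaffected records sum: 76
Step 5: Final sum = 30 + 76 = 106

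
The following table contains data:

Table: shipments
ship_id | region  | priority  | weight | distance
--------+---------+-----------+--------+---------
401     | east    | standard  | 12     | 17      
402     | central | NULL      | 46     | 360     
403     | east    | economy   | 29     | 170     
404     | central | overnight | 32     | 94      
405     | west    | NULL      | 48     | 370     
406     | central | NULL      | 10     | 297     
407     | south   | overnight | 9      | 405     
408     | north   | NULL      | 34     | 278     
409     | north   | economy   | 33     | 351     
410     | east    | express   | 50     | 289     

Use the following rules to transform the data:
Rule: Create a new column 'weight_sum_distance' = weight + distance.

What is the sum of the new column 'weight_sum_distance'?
2934

Step 1: For each record, compute weight + distance
Example calculations:
  12 + 17 = 29
  46 + 360 = 406
  29 + 170 = 199
  ...
Step 2: Sum all derived values
Step 3: Total = 2934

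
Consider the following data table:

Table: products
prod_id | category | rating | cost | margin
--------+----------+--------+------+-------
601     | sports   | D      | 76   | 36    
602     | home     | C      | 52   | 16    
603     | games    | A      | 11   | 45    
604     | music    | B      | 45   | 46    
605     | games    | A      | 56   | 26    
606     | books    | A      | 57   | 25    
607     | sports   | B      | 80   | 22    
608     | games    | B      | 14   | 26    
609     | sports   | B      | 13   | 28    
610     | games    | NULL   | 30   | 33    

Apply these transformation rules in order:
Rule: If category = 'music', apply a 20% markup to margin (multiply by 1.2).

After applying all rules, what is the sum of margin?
312.2

Step 1: Records with category = 'music' have total margin = 46
Step 2: Apply multiplier: 46 × 1.2 = 55.2
Step 3: Other records total: 257
Step 4: Final sum = 55.2 + 257 = 312.2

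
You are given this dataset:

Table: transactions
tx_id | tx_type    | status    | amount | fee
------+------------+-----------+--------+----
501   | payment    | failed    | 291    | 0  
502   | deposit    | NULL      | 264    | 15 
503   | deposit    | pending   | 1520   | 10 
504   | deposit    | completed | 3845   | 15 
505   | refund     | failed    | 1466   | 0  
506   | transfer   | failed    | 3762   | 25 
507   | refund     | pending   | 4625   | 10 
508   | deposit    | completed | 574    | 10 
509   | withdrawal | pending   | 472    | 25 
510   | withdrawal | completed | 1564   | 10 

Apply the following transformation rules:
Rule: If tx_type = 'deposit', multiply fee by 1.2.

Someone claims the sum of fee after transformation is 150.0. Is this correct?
No, the correct result is 130.0.

Step 1: Calculate the correct sum after transformation
Step 2: Apply multiplier 1.2 to records where tx_type = 'deposit'
Step 3: Correct result = 130.0
Step 4: Claimed result = 150.0
Step 5: 130.0 ≠ 150.0
Conclusion: The claimed result is incorrect. The correct answer is 130.0.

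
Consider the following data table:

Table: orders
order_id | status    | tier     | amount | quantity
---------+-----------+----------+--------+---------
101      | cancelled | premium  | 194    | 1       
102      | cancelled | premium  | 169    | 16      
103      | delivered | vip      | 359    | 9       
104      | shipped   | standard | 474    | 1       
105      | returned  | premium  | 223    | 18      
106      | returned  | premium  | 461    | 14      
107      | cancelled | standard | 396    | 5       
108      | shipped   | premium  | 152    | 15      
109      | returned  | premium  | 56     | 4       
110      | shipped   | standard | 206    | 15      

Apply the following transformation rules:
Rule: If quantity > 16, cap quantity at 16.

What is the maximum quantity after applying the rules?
16

Step 1: Original maximum quantity = 18
Step 2: Apply cap at 16
Step 3: 1 records had quantity > 16 and were capped
Step 4: Maximum after transformation = 16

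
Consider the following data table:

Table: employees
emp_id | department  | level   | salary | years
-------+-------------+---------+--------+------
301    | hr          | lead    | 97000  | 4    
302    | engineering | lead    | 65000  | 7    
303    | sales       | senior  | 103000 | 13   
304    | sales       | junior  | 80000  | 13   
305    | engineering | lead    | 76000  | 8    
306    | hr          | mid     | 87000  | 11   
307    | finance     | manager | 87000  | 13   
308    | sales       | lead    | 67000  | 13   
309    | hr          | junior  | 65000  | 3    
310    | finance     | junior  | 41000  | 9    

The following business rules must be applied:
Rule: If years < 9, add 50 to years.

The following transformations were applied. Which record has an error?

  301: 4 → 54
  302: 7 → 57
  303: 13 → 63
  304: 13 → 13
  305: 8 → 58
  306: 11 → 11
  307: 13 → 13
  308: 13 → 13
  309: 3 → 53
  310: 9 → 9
Record 303 has an error. The correct transformed value should be 13, not 63.

Step 1: Check each record against the rule
Step 2: Record 303 has years = 13
Step 3: Since 13 >= 9, the bonus should not have been applied
Step 4: Correct value = 13, but claimed value = 63
Conclusion: Record 303 has the error.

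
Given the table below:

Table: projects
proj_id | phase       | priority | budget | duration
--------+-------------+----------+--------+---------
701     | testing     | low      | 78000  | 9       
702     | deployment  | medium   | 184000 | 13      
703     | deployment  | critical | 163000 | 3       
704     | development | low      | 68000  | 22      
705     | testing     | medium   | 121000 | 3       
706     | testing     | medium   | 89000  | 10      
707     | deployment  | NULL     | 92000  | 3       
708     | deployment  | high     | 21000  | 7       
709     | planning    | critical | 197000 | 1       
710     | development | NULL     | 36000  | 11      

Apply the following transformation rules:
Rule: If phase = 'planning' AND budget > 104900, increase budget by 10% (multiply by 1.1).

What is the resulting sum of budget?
1068700.0

Step 1: Find records where phase = 'planning' AND budget > 104900
Step 2: 1 records match, summing to 197000
Step 3: After multiplier: 197000 × 1.1 = 216700.0
Step 4: Unaffected records sum: 852000
Step 5: Final sum = 216700.0 + 852000 = 1068700.0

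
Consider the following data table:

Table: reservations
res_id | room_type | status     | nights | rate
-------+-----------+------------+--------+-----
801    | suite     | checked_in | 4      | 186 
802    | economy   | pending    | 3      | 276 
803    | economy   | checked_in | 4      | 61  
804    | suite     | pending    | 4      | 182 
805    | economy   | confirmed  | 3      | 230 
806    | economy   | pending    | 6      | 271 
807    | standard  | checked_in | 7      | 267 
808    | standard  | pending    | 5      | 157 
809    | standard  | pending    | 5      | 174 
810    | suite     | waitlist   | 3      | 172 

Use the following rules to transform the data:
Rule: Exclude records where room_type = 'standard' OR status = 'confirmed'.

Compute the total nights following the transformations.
24

Step 1: Find records where room_type = 'standard' OR status = 'confirmed'
Step 2: 4 records match, summing to 20
Step 3: Original sum: 44
Step 4: Remaining sum = 44 - 20 = 24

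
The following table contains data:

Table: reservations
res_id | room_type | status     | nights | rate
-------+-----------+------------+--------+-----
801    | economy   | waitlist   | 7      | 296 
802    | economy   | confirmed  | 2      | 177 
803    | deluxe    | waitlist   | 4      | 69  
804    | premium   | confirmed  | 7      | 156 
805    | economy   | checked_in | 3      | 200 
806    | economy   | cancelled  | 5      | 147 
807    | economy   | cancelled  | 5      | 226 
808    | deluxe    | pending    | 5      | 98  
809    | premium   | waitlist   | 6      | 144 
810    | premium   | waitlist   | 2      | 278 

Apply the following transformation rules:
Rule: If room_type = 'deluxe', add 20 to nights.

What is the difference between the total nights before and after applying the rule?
40

Step 1: Original sum of nights = 46
Step 2: 2 records have room_type = 'deluxe'
Step 3: Each affected record changes by 20
Step 4: Total change = 2 × 20 = 40
Step 5: New sum = 46 + 40 = 86
Step 6: Difference = |86 - 46| = 40
        (Sum increased by 40)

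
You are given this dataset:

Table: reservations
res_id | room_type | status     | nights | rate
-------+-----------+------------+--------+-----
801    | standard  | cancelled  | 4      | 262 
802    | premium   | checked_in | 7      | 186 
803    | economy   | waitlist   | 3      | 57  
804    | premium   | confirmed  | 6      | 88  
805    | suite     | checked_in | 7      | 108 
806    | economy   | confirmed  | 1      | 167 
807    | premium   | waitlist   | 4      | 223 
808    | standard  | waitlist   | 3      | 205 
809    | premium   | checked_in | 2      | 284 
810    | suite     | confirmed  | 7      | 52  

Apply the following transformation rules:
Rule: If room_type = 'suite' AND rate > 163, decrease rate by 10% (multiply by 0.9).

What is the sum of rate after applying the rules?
1632

Step 1: Find records where room_type = 'suite' AND rate > 163
Step 2: 0 records match, summing to 0
Step 3: After multiplier: 0 × 0.9 = 0.0
Step 4: Unaffected records sum: 1632
Step 5: Final sum = 0.0 + 1632 = 1632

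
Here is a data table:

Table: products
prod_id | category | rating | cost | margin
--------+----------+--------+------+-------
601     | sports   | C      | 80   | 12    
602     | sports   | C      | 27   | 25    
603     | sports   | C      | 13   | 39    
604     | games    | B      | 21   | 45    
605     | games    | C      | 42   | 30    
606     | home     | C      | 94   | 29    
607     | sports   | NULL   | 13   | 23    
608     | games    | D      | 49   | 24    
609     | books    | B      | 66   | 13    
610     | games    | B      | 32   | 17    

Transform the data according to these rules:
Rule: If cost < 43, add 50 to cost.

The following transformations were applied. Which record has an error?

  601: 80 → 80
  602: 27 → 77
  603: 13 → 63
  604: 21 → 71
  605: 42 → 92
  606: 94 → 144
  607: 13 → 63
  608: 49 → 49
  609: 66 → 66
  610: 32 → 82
Record 606 has an error. The correct transformed value should be 94, not 144.

Step 1: Check each record against the rule
Step 2: Record 606 has cost = 94
Step 3: Since 94 >= 43, the bonus should not have been applied
Step 4: Correct value = 94, but claimed value = 144
Conclusion: Record 606 has the error.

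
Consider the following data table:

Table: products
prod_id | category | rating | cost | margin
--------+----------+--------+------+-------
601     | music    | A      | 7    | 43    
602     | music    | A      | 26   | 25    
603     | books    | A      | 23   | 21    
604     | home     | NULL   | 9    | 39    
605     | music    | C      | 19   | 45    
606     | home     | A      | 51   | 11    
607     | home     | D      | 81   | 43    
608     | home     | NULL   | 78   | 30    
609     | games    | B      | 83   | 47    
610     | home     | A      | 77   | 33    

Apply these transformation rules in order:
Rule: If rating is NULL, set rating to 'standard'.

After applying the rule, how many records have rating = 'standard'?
2

Step 1: Count records where rating IS NULL
Step 2: Found 2 records with NULL rating
Step 3: These records will have rating set to 'standard'
Step 4: Records already having rating = 'standard': 0
Step 5: Answer: 2 + 0 = 2 records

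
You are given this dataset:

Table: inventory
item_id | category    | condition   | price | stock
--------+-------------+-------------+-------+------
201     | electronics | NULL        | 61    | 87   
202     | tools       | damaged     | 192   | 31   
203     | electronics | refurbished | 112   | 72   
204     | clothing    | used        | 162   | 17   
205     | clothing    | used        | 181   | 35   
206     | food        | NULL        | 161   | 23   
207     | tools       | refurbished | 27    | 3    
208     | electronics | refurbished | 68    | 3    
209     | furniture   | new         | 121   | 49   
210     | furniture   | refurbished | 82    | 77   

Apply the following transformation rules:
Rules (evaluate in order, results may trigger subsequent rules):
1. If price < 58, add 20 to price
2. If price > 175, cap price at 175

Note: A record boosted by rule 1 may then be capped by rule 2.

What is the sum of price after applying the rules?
1164

Step 1: Apply rule 1 to records with price < 58
  - 1 records get bonus of 20
  - Of these, 0 records then exceed 175 and get capped
Step 2: Apply rule 2 to records with price > 175
  - 2 records (original) are capped
Step 3: Calculate final sum = 1164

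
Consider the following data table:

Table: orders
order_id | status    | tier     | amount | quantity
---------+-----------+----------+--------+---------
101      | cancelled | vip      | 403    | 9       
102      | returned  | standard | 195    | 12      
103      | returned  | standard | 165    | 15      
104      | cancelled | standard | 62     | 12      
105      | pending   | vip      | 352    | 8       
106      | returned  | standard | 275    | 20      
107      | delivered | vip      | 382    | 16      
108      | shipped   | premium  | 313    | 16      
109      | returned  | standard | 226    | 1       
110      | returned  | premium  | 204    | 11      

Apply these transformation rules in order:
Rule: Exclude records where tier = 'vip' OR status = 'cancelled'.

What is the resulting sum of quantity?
75

Step 1: Find records where tier = 'vip' OR status = 'cancelled'
Step 2: 4 records match, summing to 45
Step 3: Original sum: 120
Step 4: Remaining sum = 120 - 45 = 75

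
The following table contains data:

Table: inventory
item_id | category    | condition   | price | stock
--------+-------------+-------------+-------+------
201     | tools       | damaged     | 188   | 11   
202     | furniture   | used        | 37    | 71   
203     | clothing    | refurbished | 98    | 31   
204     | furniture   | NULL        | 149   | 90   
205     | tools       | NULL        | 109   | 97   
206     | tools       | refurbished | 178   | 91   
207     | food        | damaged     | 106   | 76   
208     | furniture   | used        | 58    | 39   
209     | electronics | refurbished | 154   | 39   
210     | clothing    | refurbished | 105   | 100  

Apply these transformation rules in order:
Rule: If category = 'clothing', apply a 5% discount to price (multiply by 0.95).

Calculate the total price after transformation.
1171.85

Step 1: Records with category = 'clothing' have total price = 203
Step 2: Apply multiplier: 203 × 0.95 = 192.85
Step 3: Other records total: 979
Step 4: Final sum = 192.85 + 979 = 1171.85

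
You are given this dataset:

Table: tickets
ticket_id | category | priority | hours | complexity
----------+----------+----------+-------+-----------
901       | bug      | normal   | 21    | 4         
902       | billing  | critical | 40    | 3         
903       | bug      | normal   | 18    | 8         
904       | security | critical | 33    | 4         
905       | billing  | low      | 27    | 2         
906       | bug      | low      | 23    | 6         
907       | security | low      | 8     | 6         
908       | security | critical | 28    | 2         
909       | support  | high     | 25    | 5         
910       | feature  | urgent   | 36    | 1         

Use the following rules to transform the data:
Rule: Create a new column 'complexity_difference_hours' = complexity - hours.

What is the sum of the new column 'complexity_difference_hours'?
-218

Step 1: For each record, compute complexity - hours
Example calculations:
  4 - 21 = -17
  3 - 40 = -37
  8 - 18 = -10
  ...
Step 2: Sum all derived values
Step 3: Total = -218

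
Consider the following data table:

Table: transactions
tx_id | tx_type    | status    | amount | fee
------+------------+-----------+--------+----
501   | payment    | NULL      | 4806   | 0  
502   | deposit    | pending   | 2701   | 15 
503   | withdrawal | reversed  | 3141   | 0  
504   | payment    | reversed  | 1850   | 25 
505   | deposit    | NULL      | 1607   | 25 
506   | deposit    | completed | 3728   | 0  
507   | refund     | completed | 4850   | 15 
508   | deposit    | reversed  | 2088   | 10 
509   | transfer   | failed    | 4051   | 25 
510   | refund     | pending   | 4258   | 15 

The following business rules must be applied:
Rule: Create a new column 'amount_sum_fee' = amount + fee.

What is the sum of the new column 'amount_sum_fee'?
33210

Step 1: For each record, compute amount + fee
Example calculations:
  4806 + 0 = 4806
  2701 + 15 = 2716
  3141 + 0 = 3141
  ...
Step 2: Sum all derived values
Step 3: Total = 33210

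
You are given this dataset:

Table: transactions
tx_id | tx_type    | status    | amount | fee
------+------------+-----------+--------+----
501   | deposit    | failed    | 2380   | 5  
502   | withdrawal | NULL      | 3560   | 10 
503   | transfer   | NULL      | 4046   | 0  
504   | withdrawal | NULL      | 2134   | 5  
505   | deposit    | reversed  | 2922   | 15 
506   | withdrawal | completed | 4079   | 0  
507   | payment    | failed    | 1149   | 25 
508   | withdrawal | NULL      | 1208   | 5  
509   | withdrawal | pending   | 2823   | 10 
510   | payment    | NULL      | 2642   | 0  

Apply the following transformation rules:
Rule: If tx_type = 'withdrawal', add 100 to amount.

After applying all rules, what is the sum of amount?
27443

Step 1: Count records where tx_type = 'withdrawal': 5
Step 2: Total bonus added: 5 × 100 = 500
Step 3: Original sum of amount: 26943
Step 4: Final sum = 26943 + 500 = 27443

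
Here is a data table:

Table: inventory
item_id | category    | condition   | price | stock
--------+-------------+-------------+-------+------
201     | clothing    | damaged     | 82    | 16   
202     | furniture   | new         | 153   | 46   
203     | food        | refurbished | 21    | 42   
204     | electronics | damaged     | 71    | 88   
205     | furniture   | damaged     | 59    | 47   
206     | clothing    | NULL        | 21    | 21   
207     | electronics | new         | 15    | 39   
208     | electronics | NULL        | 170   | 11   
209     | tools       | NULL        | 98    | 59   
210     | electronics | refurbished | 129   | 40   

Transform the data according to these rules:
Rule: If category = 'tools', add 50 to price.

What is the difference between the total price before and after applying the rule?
50

Step 1: Original sum of price = 819
Step 2: 1 records have category = 'tools'
Step 3: Each affected record changes by 50
Step 4: Total change = 1 × 50 = 50
Step 5: New sum = 819 + 50 = 869
Step 6: Difference = |869 - 819| = 50
        (Sum increased by 50)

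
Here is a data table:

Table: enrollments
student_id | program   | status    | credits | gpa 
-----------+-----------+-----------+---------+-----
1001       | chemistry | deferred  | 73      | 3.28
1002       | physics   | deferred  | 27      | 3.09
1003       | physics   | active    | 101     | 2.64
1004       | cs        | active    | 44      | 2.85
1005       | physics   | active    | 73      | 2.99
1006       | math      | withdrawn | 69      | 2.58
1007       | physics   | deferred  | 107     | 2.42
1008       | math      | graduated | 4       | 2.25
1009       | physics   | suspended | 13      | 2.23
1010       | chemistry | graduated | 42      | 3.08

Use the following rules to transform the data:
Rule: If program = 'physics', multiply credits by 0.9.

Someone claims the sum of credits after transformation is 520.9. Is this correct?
Yes, the result is correct.

Step 1: Calculate the correct sum after transformation
Step 2: Apply multiplier 0.9 to records where program = 'physics'
Step 3: Correct result = 520.9
Step 4: Claimed result = 520.9
Step 5: 520.9 = 520.9 ✓
Conclusion: The claimed result is correct.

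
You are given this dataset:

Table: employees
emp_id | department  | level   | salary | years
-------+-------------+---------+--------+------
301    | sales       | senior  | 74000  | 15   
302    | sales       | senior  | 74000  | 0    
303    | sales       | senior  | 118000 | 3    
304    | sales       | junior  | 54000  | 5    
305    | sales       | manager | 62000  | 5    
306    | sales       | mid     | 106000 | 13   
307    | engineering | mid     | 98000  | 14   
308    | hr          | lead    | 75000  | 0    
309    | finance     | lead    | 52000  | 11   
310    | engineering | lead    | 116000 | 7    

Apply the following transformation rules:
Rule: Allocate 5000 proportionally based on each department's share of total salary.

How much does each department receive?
engineering: 1290.71, finance: 313.63, hr: 452.35, sales: 2943.31

Step 1: Calculate total salary = 829000
Step 2: Calculate each department's proportion:
  engineering: 214000/829000 = 25.81% → 1290.71
  finance: 52000/829000 = 6.27% → 313.63
  hr: 75000/829000 = 9.05% → 452.35
  sales: 488000/829000 = 58.87% → 2943.31
Step 3: Verify: sum of allocations ≈ 5000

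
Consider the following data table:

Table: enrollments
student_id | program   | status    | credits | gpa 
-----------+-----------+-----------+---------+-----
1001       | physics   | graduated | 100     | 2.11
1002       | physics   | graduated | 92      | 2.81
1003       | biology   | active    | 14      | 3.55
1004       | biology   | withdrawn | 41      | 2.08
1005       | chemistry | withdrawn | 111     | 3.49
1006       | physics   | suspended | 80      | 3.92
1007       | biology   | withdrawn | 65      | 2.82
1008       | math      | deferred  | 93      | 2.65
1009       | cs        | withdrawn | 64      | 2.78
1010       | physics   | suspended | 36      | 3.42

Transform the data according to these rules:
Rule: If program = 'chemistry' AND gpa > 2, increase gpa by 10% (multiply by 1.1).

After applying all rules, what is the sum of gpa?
29.98

Step 1: Find records where program = 'chemistry' AND gpa > 2
Step 2: 1 records match, summing to 3.49
Step 3: After multiplier: 3.49 × 1.1 = 3.84
Step 4: Unaffected records sum: 26.14
Step 5: Final sum = 3.84 + 26.14 = 29.98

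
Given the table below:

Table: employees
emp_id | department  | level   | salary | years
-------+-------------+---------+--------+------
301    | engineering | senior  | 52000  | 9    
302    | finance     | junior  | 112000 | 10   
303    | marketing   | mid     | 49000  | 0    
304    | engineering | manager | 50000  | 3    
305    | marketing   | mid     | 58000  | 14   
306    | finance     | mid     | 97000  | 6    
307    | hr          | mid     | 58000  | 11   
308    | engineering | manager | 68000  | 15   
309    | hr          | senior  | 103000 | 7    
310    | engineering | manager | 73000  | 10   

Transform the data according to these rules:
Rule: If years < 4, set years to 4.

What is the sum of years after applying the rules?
90

Step 1: 2 records have years < 4
Step 2: These records originally summed to 3
Step 3: After setting to minimum: 2 × 4 = 8
Step 4: Unaffected records sum: 82
Step 5: Final sum = 8 + 82 = 90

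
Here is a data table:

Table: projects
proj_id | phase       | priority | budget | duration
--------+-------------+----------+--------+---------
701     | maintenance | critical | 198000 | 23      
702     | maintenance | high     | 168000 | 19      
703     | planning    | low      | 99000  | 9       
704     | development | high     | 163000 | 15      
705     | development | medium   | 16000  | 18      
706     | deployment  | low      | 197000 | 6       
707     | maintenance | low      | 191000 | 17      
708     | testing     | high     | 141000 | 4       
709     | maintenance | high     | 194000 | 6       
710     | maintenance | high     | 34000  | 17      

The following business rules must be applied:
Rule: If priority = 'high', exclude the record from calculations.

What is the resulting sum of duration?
73

Step 1: Identify records where priority = 'high'
Step 2: The excluded records sum to 61
Step 3: Original total duration = 134
Step 4: Remaining total = 134 - 61 = 73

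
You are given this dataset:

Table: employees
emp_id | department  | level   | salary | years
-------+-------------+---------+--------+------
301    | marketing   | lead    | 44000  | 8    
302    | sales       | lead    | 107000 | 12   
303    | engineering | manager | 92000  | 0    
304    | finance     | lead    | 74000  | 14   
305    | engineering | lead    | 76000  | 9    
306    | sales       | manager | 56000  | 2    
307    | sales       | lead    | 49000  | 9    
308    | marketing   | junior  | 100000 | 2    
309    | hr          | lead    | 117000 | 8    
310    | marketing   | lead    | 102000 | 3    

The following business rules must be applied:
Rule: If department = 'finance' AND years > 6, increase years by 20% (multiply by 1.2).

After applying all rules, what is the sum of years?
69.8

Step 1: Find records where department = 'finance' AND years > 6
Step 2: 1 records match, summing to 14
Step 3: After multiplier: 14 × 1.2 = 16.8
Step 4: Unaffected records sum: 53
Step 5: Final sum = 16.8 + 53 = 69.8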